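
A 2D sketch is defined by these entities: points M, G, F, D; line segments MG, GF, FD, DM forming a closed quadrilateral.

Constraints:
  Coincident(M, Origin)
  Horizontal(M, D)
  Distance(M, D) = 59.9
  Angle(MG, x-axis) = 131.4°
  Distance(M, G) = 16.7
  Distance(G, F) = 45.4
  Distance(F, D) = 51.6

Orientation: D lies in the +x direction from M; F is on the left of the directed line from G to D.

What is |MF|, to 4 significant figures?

46.72

Checks: |GF| = 45.40 ✓; |FD| = 51.60 ✓.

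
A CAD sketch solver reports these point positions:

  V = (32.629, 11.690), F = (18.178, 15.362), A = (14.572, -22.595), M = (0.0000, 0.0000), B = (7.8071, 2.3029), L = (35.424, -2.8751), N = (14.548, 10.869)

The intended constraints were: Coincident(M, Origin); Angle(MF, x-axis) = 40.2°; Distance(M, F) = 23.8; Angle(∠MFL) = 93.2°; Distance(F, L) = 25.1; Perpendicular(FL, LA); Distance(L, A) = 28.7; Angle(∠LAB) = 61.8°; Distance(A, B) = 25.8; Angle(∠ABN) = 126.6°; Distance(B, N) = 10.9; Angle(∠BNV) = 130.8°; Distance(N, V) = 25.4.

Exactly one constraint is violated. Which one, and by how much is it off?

Distance(N, V) = 25.4 — off by 7.30.

M = (0.00, 0.00) ✓; MF at 40.20° ✓; |MF| = 23.80 ✓; ∠MFL = 93.20° ✓; |FL| = 25.10 ✓; ∠(FL, LA) = 90.00° ✓; |LA| = 28.70 ✓; ∠LAB = 61.80° ✓; |AB| = 25.80 ✓; ∠ABN = 126.6° ✓; |BN| = 10.90 ✓; ∠BNV = 130.8° ✓; |NV| = 18.10 ✗.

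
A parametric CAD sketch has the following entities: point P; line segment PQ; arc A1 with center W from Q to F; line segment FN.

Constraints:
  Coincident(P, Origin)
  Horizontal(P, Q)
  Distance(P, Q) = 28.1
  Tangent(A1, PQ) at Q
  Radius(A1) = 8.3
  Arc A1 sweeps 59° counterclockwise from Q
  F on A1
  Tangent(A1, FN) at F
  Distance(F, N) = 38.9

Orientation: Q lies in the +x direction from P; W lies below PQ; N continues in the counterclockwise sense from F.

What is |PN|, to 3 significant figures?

37.4

On A1, Q sits at bearing 90° from W; a 59° counterclockwise sweep puts F at bearing 149°, so F = W + 8.3·(cos 149°, sin 149°) = (21.0, -4.03). Tangency of A1 to FN means the radius WF is perpendicular to FN, so FN runs along (−sin 149°, cos 149°); with |FN| = 38.9, N = (0.951, -37.4). Then |PN| = |N − P| = 37.4.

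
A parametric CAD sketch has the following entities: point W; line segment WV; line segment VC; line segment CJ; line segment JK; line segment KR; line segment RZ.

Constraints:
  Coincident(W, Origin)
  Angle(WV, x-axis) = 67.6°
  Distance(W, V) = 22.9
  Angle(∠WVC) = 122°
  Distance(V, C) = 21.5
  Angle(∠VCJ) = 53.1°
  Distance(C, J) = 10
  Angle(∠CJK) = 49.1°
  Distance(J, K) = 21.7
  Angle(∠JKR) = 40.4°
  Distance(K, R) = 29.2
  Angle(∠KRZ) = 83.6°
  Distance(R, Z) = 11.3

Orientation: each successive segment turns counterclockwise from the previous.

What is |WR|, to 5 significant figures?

48.583

W is at the origin; WV runs at 67.6° with length 22.9, so V = (8.7265, 21.172). ∠WVC = 122.0° gives VC at 125.60° from the x-axis; with |VC| = 21.5, C = (-3.7891, 38.654). ∠VCJ = 53.1° gives CJ at -107.50° from the x-axis; with |CJ| = 10.0, J = (-6.7962, 29.117). ∠CJK = 49.1° gives JK at 23.400° from the x-axis; with |JK| = 21.7, K = (13.119, 37.735). ∠JKR = 40.4° gives KR at 163.00° from the x-axis; with |KR| = 29.2, R = (-14.805, 46.272). Then |WR| = |R − W| = 48.583.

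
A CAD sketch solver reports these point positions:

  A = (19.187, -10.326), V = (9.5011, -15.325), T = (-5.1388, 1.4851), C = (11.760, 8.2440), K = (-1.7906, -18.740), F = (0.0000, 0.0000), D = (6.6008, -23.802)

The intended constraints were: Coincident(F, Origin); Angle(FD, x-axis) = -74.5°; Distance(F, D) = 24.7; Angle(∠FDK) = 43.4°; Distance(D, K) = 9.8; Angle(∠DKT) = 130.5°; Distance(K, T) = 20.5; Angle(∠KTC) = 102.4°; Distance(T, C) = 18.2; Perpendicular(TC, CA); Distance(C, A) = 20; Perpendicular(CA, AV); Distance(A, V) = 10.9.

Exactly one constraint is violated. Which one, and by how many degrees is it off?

Perpendicular(CA, AV) — off by 5.50°.

F = (0.00, 0.00) ✓; FD at -74.50° ✓; |FD| = 24.70 ✓; ∠FDK = 43.40° ✓; |DK| = 9.800 ✓; ∠DKT = 130.5° ✓; |KT| = 20.50 ✓; ∠KTC = 102.4° ✓; |TC| = 18.20 ✓; ∠(TC, CA) = 90.00° ✓; |CA| = 20.00 ✓; ∠(CA, AV) = 84.50° ✗; |AV| = 10.90 ✓.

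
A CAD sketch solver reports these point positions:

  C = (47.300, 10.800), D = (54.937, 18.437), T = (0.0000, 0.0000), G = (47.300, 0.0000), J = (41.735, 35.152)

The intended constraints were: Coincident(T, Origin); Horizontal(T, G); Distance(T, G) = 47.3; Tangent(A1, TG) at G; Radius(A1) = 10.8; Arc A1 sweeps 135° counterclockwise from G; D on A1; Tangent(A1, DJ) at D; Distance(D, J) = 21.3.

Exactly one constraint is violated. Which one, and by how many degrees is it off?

Tangent(A1, DJ) at D — off by 6.70°.

T = (0.00, 0.00) ✓; T.y = 0.00, G.y = 0.00 ✓; |TG| = 47.30 ✓; ∠(CG, GT) = 90.00° ✓; |CG| = 10.80 ✓; bearing(C→D) − bearing(C→G) = 135.0° ✓; |CD| = 10.80 ✓; ∠(CD, DJ) = 96.70° ✗; |DJ| = 21.30 ✓.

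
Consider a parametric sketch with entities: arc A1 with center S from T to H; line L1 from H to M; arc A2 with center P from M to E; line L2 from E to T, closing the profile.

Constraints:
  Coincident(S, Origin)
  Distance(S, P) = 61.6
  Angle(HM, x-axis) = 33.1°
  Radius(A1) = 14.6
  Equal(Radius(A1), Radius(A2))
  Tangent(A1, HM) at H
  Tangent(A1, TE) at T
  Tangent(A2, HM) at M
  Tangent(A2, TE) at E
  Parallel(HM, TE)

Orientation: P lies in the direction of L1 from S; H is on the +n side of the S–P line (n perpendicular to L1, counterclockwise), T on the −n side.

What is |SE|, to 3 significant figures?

63.3

Tangency of A1 to both parallel lines with radius 14.6 puts H and T at S ± 14.6·n: H = (-7.97, 12.2), T = (7.97, -12.2). Equal radii place M and E the same way about P: M = P + 14.6·n = (43.6, 45.9), E = P − 14.6·n = (59.6, 21.4). Then |SE| = |E − S| = 63.3.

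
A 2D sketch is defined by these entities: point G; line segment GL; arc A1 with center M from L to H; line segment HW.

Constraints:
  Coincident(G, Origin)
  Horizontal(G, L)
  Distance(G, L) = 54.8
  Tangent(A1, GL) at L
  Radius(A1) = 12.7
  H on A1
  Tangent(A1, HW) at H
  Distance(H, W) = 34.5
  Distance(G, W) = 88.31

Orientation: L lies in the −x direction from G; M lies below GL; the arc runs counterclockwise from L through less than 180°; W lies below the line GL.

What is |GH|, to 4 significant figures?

67.33

G is at the origin; GL is horizontal with |GL| = 54.8 and L on the −x side, so L = (-54.80, 0.000). Since A1 is tangent to GL there, ML ⟂ GL, so M = L + (0, -12.7) = (-54.80, -12.70). Since MH ⟂ HW (tangency), |MW| = √(12.7² + 34.5²) = 36.76 regardless of where H sits on A1. So W lies on both circle(G, 88.31) and circle(M, 36.76); the below-GL intersection is W = (-78.18, -41.07). H is the foot of the tangent from W: H = (-66.79, -8.508).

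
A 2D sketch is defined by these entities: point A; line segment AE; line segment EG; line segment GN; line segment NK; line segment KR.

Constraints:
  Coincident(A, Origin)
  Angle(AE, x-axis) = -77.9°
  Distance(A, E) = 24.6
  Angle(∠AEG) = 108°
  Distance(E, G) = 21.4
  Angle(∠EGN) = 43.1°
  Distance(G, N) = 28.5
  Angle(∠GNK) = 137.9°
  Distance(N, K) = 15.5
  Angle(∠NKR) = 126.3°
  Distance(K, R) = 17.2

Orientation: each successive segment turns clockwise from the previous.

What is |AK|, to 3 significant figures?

8.17

A is at the origin; AE runs at -77.9° with length 24.6, so E = (5.16, -24.1). ∠AEG = 108.0° gives EG at -150° from the x-axis; with |EG| = 21.4, G = (-13.4, -34.8). ∠EGN = 43.1° gives GN at 73.2° from the x-axis; with |GN| = 28.5, N = (-5.12, -7.50). ∠GNK = 137.9° gives NK at 31.1° from the x-axis; with |NK| = 15.5, K = (8.15, 0.504). Then |AK| = |K − A| = 8.17.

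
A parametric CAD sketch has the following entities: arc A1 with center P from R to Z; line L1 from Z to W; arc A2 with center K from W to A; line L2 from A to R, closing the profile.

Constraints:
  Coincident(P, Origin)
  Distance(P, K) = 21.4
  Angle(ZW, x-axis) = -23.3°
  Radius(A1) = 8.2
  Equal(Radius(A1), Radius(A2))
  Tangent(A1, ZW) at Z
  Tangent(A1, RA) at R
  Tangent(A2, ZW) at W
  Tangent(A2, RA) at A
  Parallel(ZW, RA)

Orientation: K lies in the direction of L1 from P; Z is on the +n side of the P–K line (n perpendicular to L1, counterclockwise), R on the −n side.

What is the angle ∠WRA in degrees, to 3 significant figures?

37.5°

Tangency of A1 to both parallel lines with radius 8.2 puts Z and R at P ± 8.2·n: Z = (3.24, 7.53), R = (-3.24, -7.53). Equal radii place W and A the same way about K: W = K + 8.2·n = (22.9, -0.933), A = K − 8.2·n = (16.4, -16.0). Then cos ∠WRA = RW·RA / (|RW||RA|), giving 37.5°.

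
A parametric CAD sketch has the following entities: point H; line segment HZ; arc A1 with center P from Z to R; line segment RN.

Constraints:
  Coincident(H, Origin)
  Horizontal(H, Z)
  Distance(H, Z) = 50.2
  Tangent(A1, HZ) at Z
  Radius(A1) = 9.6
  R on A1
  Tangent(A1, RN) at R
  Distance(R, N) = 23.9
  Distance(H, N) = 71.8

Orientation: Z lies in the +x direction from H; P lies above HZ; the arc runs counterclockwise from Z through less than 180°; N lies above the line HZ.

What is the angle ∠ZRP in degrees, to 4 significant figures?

51.42°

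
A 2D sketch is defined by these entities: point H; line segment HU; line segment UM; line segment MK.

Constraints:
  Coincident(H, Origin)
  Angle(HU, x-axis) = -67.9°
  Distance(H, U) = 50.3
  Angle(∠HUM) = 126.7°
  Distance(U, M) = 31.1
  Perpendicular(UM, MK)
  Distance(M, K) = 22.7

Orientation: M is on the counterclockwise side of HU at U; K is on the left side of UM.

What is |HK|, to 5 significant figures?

63.651

∠HUM = 126.7°, so UM runs at -67.9° + (180° − 126.7°) = -14.600° from the x-axis; with |UM| = 31.1, M = U + 31.1·(cos -14.600°, sin -14.600°) = (49.020, -54.444). UM ⟂ MK; with |MK| = 22.7 on the left of UM, K = M + 22.7·(0.25207, 0.96771) = (54.742, -32.477). Then |HK| = |K − H| = 63.651.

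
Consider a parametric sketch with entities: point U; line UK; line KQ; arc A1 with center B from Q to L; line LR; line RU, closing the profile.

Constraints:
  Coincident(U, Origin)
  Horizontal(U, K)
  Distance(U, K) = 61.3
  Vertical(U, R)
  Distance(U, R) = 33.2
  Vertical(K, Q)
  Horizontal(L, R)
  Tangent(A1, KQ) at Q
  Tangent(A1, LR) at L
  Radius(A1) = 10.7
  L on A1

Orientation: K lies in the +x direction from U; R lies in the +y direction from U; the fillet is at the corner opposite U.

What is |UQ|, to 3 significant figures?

65.3

U is at the origin; U and K share the same y with |UK| = 61.3 and K on the +x side, so K = (61.3, 0.00). UR is vertical with |UR| = 33.2 and R on the +y side, so R = (0.00, 33.2). The virtual corner opposite U is at (61.3, 33.2). The tangent condition forces BQ to be normal to KQ and A1 meets LR tangentially, so BL is at right angles to LR, with radius 10.7, so the center B sits 10.7 in from both sides at B = (50.6, 22.5). That places the tangent points at Q = (61.3, 22.5) on KQ and L = (50.6, 33.2) on LR. Then |UQ| = |Q − U| = 65.3.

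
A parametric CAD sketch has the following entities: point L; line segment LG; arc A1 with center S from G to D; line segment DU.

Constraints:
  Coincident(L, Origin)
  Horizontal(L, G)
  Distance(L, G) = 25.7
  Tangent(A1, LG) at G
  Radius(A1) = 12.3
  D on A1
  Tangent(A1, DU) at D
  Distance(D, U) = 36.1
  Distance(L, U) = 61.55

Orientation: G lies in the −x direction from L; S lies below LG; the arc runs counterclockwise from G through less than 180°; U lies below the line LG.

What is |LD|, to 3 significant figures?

39.9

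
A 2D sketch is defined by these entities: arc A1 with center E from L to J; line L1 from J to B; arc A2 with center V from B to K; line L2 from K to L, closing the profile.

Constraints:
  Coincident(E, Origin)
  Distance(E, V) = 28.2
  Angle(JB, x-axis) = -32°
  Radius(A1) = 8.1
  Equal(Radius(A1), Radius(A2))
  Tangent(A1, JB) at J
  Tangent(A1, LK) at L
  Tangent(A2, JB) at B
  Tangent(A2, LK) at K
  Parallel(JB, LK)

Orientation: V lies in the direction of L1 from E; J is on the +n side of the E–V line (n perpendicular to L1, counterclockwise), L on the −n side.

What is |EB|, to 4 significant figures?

29.34

The slot axis is L1's direction at -32.0°, so u = (cos -32.0°, sin -32.0°) = (0.8480, -0.5299) and n = (−sin -32.0°, cos -32.0°) = (0.5299, 0.8480). E is at the origin and V lies 28.2 along u from E, so V = 28.2·u = (23.91, -14.94). Tangency of A1 to both parallel lines with radius 8.1 puts J and L at E ± 8.1·n: J = (4.292, 6.869), L = (-4.292, -6.869). Equal radii place B and K the same way about V: B = V + 8.1·n = (28.21, -8.075), K = V − 8.1·n = (19.62, -21.81). Then |EB| = |B − E| = 29.34.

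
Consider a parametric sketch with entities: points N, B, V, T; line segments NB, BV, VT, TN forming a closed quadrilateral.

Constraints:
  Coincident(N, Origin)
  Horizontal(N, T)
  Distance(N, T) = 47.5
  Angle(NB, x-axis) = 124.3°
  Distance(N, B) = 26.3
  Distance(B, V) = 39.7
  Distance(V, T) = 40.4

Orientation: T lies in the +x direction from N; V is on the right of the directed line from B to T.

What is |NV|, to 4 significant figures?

13.43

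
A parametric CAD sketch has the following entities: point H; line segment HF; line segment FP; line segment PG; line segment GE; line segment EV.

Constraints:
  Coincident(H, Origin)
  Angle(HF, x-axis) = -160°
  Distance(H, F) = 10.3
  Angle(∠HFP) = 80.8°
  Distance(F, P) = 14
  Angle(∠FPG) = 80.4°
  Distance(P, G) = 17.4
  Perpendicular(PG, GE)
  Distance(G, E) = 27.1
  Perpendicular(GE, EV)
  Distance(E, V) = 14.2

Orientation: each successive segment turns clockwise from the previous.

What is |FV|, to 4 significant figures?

13.32

H is at the origin; HF runs at -160.0° with length 10.3, so F = (-9.679, -3.523). ∠HFP = 80.8° gives FP at 100.8° from the x-axis; with |FP| = 14.0, P = (-12.30, 10.23). ∠FPG = 80.4° gives PG at 1.200° from the x-axis; with |PG| = 17.4, G = (5.094, 10.59). PG ⟂ GE, so GE runs at -88.80°; with |GE| = 27.1, E = (5.662, -16.50). GE ⟂ EV, so EV runs at -178.8°; with |EV| = 14.2, V = (-8.535, -16.80). Then |FV| = |V − F| = 13.32.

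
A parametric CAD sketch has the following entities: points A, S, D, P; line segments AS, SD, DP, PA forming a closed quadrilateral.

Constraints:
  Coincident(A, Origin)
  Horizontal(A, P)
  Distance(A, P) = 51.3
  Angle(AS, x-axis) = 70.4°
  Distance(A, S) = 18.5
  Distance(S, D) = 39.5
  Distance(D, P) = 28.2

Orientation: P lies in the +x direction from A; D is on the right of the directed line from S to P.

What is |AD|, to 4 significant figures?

31.92

Checks: |AP| = 51.30 ✓; |AS| = 18.50 ✓; |SD| = 39.50 ✓; |DP| = 28.20 ✓.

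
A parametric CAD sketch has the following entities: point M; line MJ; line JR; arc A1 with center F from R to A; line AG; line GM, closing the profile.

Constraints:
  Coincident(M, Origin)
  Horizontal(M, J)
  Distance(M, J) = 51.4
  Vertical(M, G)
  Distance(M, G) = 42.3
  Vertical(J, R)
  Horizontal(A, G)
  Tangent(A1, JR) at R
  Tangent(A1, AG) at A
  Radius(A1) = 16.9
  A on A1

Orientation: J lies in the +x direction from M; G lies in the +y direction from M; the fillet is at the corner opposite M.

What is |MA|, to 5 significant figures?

54.585

M is at the origin; M and J share the same y with |MJ| = 51.4 and J on the +x side, so J = (51.400, 0.0000). MG is vertical with |MG| = 42.3 and G on the +y side, so G = (0.0000, 42.300). The virtual corner opposite M is at (51.400, 42.300). Tangency of A1 to JR means the radius FR is perpendicular to JR and tangency of A1 to AG means the radius FA is perpendicular to AG, with radius 16.9, so the center F sits 16.9 in from both sides at F = (34.500, 25.400). That places the tangent points at R = (51.400, 25.400) on JR and A = (34.500, 42.300) on AG. Then |MA| = |A − M| = 54.585.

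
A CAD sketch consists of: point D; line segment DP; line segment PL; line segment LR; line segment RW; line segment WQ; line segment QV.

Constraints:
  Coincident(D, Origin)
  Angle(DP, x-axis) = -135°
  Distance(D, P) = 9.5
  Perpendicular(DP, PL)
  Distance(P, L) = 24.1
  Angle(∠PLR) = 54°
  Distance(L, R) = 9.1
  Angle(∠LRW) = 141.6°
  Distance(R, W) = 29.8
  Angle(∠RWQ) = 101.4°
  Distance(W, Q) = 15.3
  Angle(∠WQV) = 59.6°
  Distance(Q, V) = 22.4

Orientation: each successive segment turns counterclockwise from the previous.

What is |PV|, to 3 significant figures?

6.27

∠RWQ = 101.4° gives WQ at -162° from the x-axis; with |WQ| = 15.3, Q = (-17.4, 6.46). ∠WQV = 59.6° gives QV at -41.6° from the x-axis; with |QV| = 22.4, V = (-0.682, -8.41). Then |PV| = |V − P| = 6.27.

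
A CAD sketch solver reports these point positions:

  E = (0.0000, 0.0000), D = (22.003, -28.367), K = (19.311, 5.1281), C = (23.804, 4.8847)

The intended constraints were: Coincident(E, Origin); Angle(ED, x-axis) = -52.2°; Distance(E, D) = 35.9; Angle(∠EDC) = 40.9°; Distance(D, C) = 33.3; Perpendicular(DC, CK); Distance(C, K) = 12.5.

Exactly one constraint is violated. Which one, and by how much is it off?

Distance(C, K) = 12.5 — off by 8.00.

E = (0.00, 0.00) ✓; ED at -52.20° ✓; |ED| = 35.90 ✓; ∠EDC = 40.90° ✓; |DC| = 33.30 ✓; ∠(DC, CK) = 90.00° ✓; |CK| = 4.500 ✗.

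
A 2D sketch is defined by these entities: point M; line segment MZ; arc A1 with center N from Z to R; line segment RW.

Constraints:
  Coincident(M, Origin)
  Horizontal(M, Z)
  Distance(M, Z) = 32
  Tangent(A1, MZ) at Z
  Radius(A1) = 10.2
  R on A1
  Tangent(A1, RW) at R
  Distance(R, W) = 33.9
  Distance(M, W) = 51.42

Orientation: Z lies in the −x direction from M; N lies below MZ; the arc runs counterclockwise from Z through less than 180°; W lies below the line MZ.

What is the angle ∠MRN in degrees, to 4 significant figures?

7.985°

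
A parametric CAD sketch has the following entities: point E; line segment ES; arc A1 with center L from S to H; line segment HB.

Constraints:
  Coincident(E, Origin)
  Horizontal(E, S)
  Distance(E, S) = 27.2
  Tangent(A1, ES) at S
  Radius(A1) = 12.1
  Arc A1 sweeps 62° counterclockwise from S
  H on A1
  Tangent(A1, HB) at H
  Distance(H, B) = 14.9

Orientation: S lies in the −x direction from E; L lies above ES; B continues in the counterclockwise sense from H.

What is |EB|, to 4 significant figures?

21.77

E is at the origin; ES is horizontal with |ES| = 27.2 and S on the −x side, so S = (-27.20, 0.000). The tangent condition forces LS to be normal to ES, so L = S + (0, 12.1) = (-27.20, 12.10). On A1, S sits at bearing -90° from L; a 62° counterclockwise sweep puts H at bearing -28°, so H = L + 12.1·(cos -28°, sin -28°) = (-16.52, 6.419). The tangent condition forces LH to be normal to HB, so HB runs along (−sin -28°, cos -28°); with |HB| = 14.9, B = (-9.521, 19.58). Then |EB| = |B − E| = 21.77.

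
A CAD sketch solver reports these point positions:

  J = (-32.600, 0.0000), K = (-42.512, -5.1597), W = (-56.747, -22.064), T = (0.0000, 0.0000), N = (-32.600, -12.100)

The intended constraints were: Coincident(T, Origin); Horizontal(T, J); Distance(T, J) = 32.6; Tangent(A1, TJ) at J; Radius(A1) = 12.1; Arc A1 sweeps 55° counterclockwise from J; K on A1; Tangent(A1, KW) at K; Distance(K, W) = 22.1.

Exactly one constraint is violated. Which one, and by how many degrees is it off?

Tangent(A1, KW) at K — off by 5.10°.

T = (0.00, 0.00) ✓; T.y = 0.00, J.y = 0.00 ✓; |TJ| = 32.60 ✓; ∠(NJ, JT) = 90.00° ✓; |NJ| = 12.10 ✓; bearing(N→K) − bearing(N→J) = 55.00° ✓; |NK| = 12.10 ✓; ∠(NK, KW) = 95.10° ✗; |KW| = 22.10 ✓.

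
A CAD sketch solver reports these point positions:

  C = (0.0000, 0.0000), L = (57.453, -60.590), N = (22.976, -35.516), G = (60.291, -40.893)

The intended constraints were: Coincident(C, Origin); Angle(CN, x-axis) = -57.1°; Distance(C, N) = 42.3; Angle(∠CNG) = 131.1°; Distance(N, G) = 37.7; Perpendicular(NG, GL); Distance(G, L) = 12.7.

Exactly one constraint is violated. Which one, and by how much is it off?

Distance(G, L) = 12.7 — off by 7.20.

C = (0.00, 0.00) ✓; CN at -57.10° ✓; |CN| = 42.30 ✓; ∠CNG = 131.1° ✓; |NG| = 37.70 ✓; ∠(NG, GL) = 90.00° ✓; |GL| = 19.90 ✗.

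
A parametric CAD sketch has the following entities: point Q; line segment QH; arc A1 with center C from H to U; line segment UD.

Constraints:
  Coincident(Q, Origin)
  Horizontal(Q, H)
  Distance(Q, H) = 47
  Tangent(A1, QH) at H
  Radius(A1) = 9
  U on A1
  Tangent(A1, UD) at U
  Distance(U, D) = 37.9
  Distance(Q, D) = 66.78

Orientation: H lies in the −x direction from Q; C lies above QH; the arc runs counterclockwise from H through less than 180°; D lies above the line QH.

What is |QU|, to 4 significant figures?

39.76

Q is at the origin; QH is horizontal with |QH| = 47.0 and H on the −x side, so H = (-47.00, 0.000). The tangent condition forces CH to be normal to QH, so C = H + (0, 9) = (-47.00, 9.000). Since CU ⟂ UD (tangency), |CD| = √(9.0² + 37.9²) = 38.95 regardless of where U sits on A1. So D lies on both circle(Q, 66.78) and circle(C, 38.95); the above-QH intersection is D = (-46.48, 47.95). U is the foot of the tangent from D: U = (-38.22, 10.96).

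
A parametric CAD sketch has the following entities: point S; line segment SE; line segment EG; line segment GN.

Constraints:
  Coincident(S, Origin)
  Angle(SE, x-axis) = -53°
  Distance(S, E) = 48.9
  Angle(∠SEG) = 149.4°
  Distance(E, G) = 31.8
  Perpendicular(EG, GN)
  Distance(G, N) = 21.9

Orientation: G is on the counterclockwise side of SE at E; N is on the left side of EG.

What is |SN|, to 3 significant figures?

74.0

∠SEG = 149.4°, so EG runs at -53.0° + (180° − 149.4°) = -22.4° from the x-axis; with |EG| = 31.8, G = E + 31.8·(cos -22.4°, sin -22.4°) = (58.8, -51.2). The perpendicularity gives GN at right angles to EG; with |GN| = 21.9 on the left of EG, N = G + 21.9·(0.381, 0.925) = (67.2, -30.9). Then |SN| = |N − S| = 74.0.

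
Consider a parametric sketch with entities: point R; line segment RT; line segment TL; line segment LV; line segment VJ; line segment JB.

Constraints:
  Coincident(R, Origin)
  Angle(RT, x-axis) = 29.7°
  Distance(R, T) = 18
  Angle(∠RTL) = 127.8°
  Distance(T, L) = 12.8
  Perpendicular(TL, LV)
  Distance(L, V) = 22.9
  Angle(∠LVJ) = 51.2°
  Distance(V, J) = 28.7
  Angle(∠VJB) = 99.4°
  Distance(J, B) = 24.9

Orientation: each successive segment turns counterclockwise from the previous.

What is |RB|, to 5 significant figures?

33.887

R is at the origin; RT runs at 29.7° with length 18.0, so T = (15.635, 8.9183). ∠RTL = 127.8° gives TL at 81.900° from the x-axis; with |TL| = 12.8, L = (17.439, 21.591). The perpendicularity gives LV at right angles to TL, so LV runs at 171.90°; with |LV| = 22.9, V = (-5.2326, 24.817). ∠LVJ = 51.2° gives VJ at -59.300° from the x-axis; with |VJ| = 28.7, J = (9.4199, 0.13944). ∠VJB = 99.4° gives JB at 21.300° from the x-axis; with |JB| = 24.9, B = (32.619, 9.1844). Then |RB| = |B − R| = 33.887.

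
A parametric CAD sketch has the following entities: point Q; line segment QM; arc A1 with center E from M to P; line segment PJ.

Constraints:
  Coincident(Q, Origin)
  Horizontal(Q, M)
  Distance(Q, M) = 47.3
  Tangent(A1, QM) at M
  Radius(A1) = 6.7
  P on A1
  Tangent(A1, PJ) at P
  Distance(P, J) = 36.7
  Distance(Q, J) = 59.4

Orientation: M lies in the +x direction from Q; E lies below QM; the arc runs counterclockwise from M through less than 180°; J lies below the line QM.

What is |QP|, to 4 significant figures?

41.15

Q is at the origin; QM is horizontal with |QM| = 47.3 and M on the +x side, so M = (47.30, 0.000). Since A1 is tangent to QM there, EM ⟂ QM, so E = M + (0, -6.7) = (47.30, -6.700). Since EP ⟂ PJ (tangency), |EJ| = √(6.7² + 36.7²) = 37.31 regardless of where P sits on A1. So J lies on both circle(Q, 59.4) and circle(E, 37.31); the below-QM intersection is J = (40.56, -43.39). P is the foot of the tangent from J: P = (40.60, -6.693).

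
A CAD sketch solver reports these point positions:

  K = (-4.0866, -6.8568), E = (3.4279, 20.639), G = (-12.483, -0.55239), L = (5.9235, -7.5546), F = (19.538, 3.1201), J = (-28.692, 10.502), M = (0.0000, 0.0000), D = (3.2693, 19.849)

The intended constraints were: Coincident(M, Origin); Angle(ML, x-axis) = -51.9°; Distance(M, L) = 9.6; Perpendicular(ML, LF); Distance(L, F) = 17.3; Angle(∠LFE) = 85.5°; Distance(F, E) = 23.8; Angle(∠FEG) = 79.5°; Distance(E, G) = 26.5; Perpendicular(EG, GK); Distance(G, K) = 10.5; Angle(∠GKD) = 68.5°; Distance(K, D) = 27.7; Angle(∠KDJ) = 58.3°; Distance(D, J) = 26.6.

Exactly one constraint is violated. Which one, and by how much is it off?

Distance(D, J) = 26.6 — off by 6.70.

M = (0.00, 0.00) ✓; ML at -51.90° ✓; |ML| = 9.600 ✓; ∠(ML, LF) = 90.00° ✓; |LF| = 17.30 ✓; ∠LFE = 85.50° ✓; |FE| = 23.80 ✓; ∠FEG = 79.50° ✓; |EG| = 26.50 ✓; ∠(EG, GK) = 90.00° ✓; |GK| = 10.50 ✓; ∠GKD = 68.50° ✓; |KD| = 27.70 ✓; ∠KDJ = 58.30° ✓; |DJ| = 33.30 ✗.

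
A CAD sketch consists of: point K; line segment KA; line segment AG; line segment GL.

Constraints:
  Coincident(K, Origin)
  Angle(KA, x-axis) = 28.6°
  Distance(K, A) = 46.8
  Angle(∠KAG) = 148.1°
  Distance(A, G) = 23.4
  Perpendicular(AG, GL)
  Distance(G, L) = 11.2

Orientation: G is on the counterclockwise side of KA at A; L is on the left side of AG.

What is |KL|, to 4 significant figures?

64.57

∠KAG = 148.1°, so AG runs at 28.6° + (180° − 148.1°) = 60.50° from the x-axis; with |AG| = 23.4, G = A + 23.4·(cos 60.50°, sin 60.50°) = (52.61, 42.77). AG is perpendicular to GL; with |GL| = 11.2 on the left of AG, L = G + 11.2·(-0.8704, 0.4924) = (42.86, 48.28). Then |KL| = |L − K| = 64.57.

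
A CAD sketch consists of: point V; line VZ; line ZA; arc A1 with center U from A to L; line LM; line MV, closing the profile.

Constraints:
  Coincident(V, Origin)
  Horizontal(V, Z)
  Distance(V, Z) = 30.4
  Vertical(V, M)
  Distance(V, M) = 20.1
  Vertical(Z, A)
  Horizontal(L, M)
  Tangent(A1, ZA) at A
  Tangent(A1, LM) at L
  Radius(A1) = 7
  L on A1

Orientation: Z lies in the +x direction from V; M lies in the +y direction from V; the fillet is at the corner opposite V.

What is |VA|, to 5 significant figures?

33.102

The virtual corner opposite V is at (30.400, 20.100). Tangency of A1 to ZA means the radius UA is perpendicular to ZA and tangency of A1 to LM means the radius UL is perpendicular to LM, with radius 7.0, so the center U sits 7.0 in from both sides at U = (23.400, 13.100). That places the tangent points at A = (30.400, 13.100) on ZA and L = (23.400, 20.100) on LM. Then |VA| = |A − V| = 33.102.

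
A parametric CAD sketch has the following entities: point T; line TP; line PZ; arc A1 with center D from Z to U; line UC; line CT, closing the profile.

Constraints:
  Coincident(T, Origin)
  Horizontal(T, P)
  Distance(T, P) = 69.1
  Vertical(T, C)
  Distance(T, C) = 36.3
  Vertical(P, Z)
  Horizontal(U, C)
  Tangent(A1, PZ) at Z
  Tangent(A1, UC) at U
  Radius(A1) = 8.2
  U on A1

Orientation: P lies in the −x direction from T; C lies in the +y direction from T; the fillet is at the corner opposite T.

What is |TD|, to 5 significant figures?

67.070

T is at the origin; TP is horizontal with |TP| = 69.1 and P on the −x side, so P = (-69.100, 0.0000). T and C share the same x with |TC| = 36.3 and C on the +y side, so C = (0.0000, 36.300). The virtual corner opposite T is at (-69.100, 36.300). Since A1 is tangent to PZ there, DZ ⟂ PZ and A1 meets UC tangentially, so DU is at right angles to UC, with radius 8.2, so the center D sits 8.2 in from both sides at D = (-60.900, 28.100). Then |TD| = |D − T| = 67.070.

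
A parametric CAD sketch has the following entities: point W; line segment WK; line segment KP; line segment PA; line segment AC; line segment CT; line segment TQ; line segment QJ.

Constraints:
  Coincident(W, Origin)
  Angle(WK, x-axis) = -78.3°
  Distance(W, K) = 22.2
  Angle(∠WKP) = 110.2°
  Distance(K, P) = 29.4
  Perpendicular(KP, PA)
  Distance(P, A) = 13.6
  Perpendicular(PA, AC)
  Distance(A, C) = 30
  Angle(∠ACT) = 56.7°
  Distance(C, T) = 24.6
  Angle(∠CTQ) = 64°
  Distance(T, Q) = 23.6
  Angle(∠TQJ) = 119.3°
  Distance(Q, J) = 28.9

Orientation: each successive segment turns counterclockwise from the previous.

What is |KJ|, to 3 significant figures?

39.8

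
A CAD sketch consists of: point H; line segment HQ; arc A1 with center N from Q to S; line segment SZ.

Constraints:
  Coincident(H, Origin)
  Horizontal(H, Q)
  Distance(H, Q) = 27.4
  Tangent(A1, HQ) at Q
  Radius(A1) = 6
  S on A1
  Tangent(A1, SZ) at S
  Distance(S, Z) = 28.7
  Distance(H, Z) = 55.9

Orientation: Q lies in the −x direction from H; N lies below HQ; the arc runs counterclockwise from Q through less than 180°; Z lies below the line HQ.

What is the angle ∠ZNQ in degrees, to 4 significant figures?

128.4°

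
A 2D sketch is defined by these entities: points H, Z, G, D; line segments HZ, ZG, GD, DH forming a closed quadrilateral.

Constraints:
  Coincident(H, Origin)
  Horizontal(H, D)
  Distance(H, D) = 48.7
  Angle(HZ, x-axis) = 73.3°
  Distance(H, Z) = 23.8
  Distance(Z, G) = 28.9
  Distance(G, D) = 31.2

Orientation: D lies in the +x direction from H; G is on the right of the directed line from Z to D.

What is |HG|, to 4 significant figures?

18.19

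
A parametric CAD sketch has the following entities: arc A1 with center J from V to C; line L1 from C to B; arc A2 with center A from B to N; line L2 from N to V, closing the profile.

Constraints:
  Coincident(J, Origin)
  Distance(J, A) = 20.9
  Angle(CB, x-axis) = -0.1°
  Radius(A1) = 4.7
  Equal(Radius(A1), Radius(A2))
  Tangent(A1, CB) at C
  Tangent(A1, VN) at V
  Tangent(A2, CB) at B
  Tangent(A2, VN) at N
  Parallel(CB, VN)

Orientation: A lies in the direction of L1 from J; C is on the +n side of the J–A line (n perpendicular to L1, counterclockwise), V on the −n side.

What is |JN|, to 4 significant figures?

21.42

The slot axis is L1's direction at -0.1°, so u = (cos -0.1°, sin -0.1°) = (1.000, -0.001745) and n = (−sin -0.1°, cos -0.1°) = (0.001745, 1.000). J is at the origin and A lies 20.9 along u from J, so A = 20.9·u = (20.90, -0.03648). Tangency of A1 to both parallel lines with radius 4.7 puts C and V at J ± 4.7·n: C = (0.008203, 4.700), V = (-0.008203, -4.700). Equal radii place B and N the same way about A: B = A + 4.7·n = (20.91, 4.664), N = A − 4.7·n = (20.89, -4.736). Then |JN| = |N − J| = 21.42.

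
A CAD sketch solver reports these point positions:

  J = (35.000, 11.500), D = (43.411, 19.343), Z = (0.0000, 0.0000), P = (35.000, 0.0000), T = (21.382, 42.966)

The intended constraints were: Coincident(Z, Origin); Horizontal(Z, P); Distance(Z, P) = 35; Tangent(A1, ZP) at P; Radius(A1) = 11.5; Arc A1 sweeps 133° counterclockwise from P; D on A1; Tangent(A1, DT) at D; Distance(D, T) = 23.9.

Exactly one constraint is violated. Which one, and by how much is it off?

Distance(D, T) = 23.9 — off by 8.40.

Z = (0.00, 0.00) ✓; Z.y = 0.00, P.y = 0.00 ✓; |ZP| = 35.00 ✓; ∠(JP, PZ) = 90.00° ✓; |JP| = 11.50 ✓; bearing(J→D) − bearing(J→P) = 133.0° ✓; |JD| = 11.50 ✓; ∠(JD, DT) = 90.00° ✓; |DT| = 32.30 ✗.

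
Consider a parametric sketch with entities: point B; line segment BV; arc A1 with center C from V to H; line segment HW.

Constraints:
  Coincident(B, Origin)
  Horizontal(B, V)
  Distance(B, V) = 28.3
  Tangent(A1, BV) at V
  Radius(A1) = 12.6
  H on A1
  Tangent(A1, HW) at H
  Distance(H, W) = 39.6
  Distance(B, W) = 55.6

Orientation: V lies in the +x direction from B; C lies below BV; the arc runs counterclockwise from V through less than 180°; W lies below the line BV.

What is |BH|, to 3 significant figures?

20.5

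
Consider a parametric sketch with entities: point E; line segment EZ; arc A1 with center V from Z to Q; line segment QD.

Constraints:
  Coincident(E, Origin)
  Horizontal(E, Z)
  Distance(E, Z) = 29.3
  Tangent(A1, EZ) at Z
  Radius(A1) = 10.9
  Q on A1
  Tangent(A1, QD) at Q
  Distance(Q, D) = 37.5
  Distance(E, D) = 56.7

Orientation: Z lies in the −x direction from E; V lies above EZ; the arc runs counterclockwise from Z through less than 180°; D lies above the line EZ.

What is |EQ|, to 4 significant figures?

22.93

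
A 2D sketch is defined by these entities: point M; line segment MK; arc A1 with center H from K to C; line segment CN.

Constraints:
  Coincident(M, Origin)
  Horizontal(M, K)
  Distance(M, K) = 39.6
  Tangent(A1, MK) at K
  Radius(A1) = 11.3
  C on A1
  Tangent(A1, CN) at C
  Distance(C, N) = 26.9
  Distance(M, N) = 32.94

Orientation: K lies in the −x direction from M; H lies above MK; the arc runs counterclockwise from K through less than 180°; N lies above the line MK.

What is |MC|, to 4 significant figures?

30.39

Checks: M = (0.00, 0.00) ✓; |HC| = 11.30 ✓; ∠(HC, CN) = 90.00° ✓; |CN| = 26.90 ✓; |MN| = 32.94 ✓.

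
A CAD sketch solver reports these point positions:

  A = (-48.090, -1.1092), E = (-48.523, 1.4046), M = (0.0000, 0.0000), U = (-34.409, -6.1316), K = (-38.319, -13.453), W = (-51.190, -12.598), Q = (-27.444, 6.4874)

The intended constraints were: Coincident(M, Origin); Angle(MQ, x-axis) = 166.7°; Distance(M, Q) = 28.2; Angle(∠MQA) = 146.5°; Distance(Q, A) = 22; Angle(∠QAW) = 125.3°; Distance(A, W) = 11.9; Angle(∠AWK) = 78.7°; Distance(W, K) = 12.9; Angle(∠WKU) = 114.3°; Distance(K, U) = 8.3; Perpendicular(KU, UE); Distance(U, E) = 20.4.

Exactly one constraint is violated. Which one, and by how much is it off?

Distance(U, E) = 20.4 — off by 4.40.

M = (0.00, 0.00) ✓; MQ at 166.7° ✓; |MQ| = 28.20 ✓; ∠MQA = 146.5° ✓; |QA| = 22.00 ✓; ∠QAW = 125.3° ✓; |AW| = 11.90 ✓; ∠AWK = 78.70° ✓; |WK| = 12.90 ✓; ∠WKU = 114.3° ✓; |KU| = 8.300 ✓; ∠(KU, UE) = 90.00° ✓; |UE| = 16.00 ✗.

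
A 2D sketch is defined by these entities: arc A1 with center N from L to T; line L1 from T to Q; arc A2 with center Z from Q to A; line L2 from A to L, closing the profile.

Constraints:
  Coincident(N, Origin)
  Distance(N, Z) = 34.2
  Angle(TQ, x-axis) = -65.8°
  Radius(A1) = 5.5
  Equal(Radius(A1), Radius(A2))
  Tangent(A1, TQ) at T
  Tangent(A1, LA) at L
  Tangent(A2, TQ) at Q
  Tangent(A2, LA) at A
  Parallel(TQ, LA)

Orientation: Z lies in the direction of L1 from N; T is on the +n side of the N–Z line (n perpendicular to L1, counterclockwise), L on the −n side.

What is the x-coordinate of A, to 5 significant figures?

9.0027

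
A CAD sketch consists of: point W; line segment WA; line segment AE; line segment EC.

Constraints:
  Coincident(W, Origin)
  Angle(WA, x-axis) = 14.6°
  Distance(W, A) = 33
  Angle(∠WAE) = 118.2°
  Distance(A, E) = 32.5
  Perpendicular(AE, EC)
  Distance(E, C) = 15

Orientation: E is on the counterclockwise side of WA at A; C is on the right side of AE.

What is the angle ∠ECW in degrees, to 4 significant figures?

47.49°

W is at the origin; WA runs at 14.6° with length 33.0, so A = 33.0·(cos 14.6°, sin 14.6°) = (31.93, 8.318). ∠WAE = 118.2°, so AE runs at 14.6° + (180° − 118.2°) = 76.40° from the x-axis; with |AE| = 32.5, E = A + 32.5·(cos 76.40°, sin 76.40°) = (39.58, 39.91). AE ⟂ EC; with |EC| = 15.0 on the right of AE, C = E + 15.0·(0.9720, -0.2351) = (54.16, 36.38). Then cos ∠ECW = CE·CW / (|CE||CW|), giving 47.49°.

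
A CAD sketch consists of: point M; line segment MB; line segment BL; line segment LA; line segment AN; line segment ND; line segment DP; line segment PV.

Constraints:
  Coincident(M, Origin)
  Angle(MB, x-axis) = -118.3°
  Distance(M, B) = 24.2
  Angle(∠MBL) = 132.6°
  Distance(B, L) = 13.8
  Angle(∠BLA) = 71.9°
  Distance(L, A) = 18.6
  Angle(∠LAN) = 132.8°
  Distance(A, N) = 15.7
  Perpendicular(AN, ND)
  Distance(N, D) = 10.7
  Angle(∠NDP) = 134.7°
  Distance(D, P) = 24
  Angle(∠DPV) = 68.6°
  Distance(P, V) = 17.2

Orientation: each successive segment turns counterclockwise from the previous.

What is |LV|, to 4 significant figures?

4.847

M is at the origin; MB runs at -118.3° with length 24.2, so B = (-11.47, -21.31). ∠MBL = 132.6° gives BL at -70.90° from the x-axis; with |BL| = 13.8, L = (-6.957, -34.35). ∠BLA = 71.9° gives LA at 37.20° from the x-axis; with |LA| = 18.6, A = (7.858, -23.10). ∠LAN = 132.8° gives AN at 84.40° from the x-axis; with |AN| = 15.7, N = (9.390, -7.477). AN ⟂ ND, so ND runs at 174.4°; with |ND| = 10.7, D = (-1.259, -6.433). ∠NDP = 134.7° gives DP at -140.3° from the x-axis; with |DP| = 24.0, P = (-19.72, -21.76). ∠DPV = 68.6° gives PV at -28.90° from the x-axis; with |PV| = 17.2, V = (-4.666, -30.08). Then |LV| = |V − L| = 4.847.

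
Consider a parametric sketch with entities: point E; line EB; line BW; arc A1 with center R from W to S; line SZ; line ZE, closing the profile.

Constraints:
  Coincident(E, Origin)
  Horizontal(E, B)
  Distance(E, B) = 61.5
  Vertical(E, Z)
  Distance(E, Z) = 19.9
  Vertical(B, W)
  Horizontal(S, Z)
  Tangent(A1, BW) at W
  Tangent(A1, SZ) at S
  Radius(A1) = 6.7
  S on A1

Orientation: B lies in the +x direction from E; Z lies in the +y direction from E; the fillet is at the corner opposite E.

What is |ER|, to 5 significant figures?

56.367

E is at the origin; E and B share the same y with |EB| = 61.5 and B on the +x side, so B = (61.500, 0.0000). EZ is vertical with |EZ| = 19.9 and Z on the +y side, so Z = (0.0000, 19.900). The virtual corner opposite E is at (61.500, 19.900). The tangent condition forces RW to be normal to BW and the tangent condition forces RS to be normal to SZ, with radius 6.7, so the center R sits 6.7 in from both sides at R = (54.800, 13.200). Then |ER| = |R − E| = 56.367.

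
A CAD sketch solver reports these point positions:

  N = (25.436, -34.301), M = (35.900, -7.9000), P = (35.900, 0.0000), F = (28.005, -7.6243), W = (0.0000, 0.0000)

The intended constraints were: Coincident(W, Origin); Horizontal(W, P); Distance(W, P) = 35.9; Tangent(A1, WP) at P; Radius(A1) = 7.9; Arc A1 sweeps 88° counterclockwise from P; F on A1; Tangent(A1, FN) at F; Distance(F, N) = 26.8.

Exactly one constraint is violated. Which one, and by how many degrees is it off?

Tangent(A1, FN) at F — off by 3.50°.

W = (0.00, 0.00) ✓; W.y = 0.00, P.y = 0.00 ✓; |WP| = 35.90 ✓; ∠(MP, PW) = 90.00° ✓; |MP| = 7.900 ✓; bearing(M→F) − bearing(M→P) = 88.00° ✓; |MF| = 7.900 ✓; ∠(MF, FN) = 93.50° ✗; |FN| = 26.80 ✓.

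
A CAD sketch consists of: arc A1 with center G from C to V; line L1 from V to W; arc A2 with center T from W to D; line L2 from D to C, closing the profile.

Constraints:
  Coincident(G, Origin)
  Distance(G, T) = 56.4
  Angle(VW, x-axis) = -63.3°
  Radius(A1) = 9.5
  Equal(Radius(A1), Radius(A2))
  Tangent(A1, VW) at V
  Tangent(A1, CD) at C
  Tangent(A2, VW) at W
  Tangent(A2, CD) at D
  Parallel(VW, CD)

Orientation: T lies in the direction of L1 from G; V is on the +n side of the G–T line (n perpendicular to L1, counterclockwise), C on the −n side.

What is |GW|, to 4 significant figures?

57.19

The slot axis is L1's direction at -63.3°, so u = (cos -63.3°, sin -63.3°) = (0.4493, -0.8934) and n = (−sin -63.3°, cos -63.3°) = (0.8934, 0.4493). G is at the origin and T lies 56.4 along u from G, so T = 56.4·u = (25.34, -50.39). Tangency of A1 to both parallel lines with radius 9.5 puts V and C at G ± 9.5·n: V = (8.487, 4.269), C = (-8.487, -4.269). Equal radii place W and D the same way about T: W = T + 9.5·n = (33.83, -46.12), D = T − 9.5·n = (16.85, -54.65). Then |GW| = |W − G| = 57.19.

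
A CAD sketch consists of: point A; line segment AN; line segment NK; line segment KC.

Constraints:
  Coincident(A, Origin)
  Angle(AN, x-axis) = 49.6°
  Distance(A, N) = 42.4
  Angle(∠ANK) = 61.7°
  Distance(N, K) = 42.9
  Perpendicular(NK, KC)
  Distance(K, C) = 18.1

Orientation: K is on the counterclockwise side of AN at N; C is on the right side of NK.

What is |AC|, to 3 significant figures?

59.9

A is at the origin; AN runs at 49.6° with length 42.4, so N = 42.4·(cos 49.6°, sin 49.6°) = (27.5, 32.3). ∠ANK = 61.7°, so NK runs at 49.6° + (180° − 61.7°) = 168° from the x-axis; with |NK| = 42.9, K = N + 42.9·(cos 168°, sin 168°) = (-14.5, 41.3). The perpendicularity gives KC at right angles to NK; with |KC| = 18.1 on the right of NK, C = K + 18.1·(0.210, 0.978) = (-10.7, 59.0). Then |AC| = |C − A| = 59.9.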